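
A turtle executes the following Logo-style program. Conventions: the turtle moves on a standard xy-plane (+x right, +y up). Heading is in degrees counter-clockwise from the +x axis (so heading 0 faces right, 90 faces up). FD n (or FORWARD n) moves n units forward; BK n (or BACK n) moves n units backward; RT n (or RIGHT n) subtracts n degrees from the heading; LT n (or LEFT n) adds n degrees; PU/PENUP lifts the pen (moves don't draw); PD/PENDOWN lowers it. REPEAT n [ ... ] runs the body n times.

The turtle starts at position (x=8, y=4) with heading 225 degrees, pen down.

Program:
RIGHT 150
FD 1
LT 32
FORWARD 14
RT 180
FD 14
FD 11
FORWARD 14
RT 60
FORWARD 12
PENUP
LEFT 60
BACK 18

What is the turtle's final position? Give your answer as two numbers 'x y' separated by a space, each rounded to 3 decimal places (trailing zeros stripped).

Executing turtle program step by step:
Start: pos=(8,4), heading=225, pen down
RT 150: heading 225 -> 75
FD 1: (8,4) -> (8.259,4.966) [heading=75, draw]
LT 32: heading 75 -> 107
FD 14: (8.259,4.966) -> (4.166,18.354) [heading=107, draw]
RT 180: heading 107 -> 287
FD 14: (4.166,18.354) -> (8.259,4.966) [heading=287, draw]
FD 11: (8.259,4.966) -> (11.475,-5.553) [heading=287, draw]
FD 14: (11.475,-5.553) -> (15.568,-18.942) [heading=287, draw]
RT 60: heading 287 -> 227
FD 12: (15.568,-18.942) -> (7.384,-27.718) [heading=227, draw]
PU: pen up
LT 60: heading 227 -> 287
BK 18: (7.384,-27.718) -> (2.121,-10.504) [heading=287, move]
Final: pos=(2.121,-10.504), heading=287, 6 segment(s) drawn

Answer: 2.121 -10.504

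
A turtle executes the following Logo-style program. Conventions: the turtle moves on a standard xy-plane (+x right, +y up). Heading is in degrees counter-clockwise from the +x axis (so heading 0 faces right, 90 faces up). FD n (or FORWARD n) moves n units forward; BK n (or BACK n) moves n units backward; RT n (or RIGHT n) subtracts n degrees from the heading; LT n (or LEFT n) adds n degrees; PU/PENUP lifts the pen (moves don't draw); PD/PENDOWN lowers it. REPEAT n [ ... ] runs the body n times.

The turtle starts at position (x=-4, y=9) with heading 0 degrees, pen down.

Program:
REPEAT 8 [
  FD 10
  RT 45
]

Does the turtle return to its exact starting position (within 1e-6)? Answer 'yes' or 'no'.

Answer: yes

Derivation:
Executing turtle program step by step:
Start: pos=(-4,9), heading=0, pen down
REPEAT 8 [
  -- iteration 1/8 --
  FD 10: (-4,9) -> (6,9) [heading=0, draw]
  RT 45: heading 0 -> 315
  -- iteration 2/8 --
  FD 10: (6,9) -> (13.071,1.929) [heading=315, draw]
  RT 45: heading 315 -> 270
  -- iteration 3/8 --
  FD 10: (13.071,1.929) -> (13.071,-8.071) [heading=270, draw]
  RT 45: heading 270 -> 225
  -- iteration 4/8 --
  FD 10: (13.071,-8.071) -> (6,-15.142) [heading=225, draw]
  RT 45: heading 225 -> 180
  -- iteration 5/8 --
  FD 10: (6,-15.142) -> (-4,-15.142) [heading=180, draw]
  RT 45: heading 180 -> 135
  -- iteration 6/8 --
  FD 10: (-4,-15.142) -> (-11.071,-8.071) [heading=135, draw]
  RT 45: heading 135 -> 90
  -- iteration 7/8 --
  FD 10: (-11.071,-8.071) -> (-11.071,1.929) [heading=90, draw]
  RT 45: heading 90 -> 45
  -- iteration 8/8 --
  FD 10: (-11.071,1.929) -> (-4,9) [heading=45, draw]
  RT 45: heading 45 -> 0
]
Final: pos=(-4,9), heading=0, 8 segment(s) drawn

Start position: (-4, 9)
Final position: (-4, 9)
Distance = 0; < 1e-6 -> CLOSED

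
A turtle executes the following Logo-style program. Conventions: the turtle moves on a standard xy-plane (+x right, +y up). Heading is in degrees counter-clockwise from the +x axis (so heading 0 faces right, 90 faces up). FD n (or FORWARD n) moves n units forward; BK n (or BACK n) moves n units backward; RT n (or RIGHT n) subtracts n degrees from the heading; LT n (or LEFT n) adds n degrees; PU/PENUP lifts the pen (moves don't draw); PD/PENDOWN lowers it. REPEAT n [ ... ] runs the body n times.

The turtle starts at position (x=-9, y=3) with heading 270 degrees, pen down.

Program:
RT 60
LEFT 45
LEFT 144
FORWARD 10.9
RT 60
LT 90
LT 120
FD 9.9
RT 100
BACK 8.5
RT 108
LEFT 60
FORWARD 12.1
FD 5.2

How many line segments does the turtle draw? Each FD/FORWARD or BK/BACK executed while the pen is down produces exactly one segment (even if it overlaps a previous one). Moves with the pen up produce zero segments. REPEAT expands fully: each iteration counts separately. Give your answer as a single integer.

Answer: 5

Derivation:
Executing turtle program step by step:
Start: pos=(-9,3), heading=270, pen down
RT 60: heading 270 -> 210
LT 45: heading 210 -> 255
LT 144: heading 255 -> 39
FD 10.9: (-9,3) -> (-0.529,9.86) [heading=39, draw]
RT 60: heading 39 -> 339
LT 90: heading 339 -> 69
LT 120: heading 69 -> 189
FD 9.9: (-0.529,9.86) -> (-10.307,8.311) [heading=189, draw]
RT 100: heading 189 -> 89
BK 8.5: (-10.307,8.311) -> (-10.456,-0.188) [heading=89, draw]
RT 108: heading 89 -> 341
LT 60: heading 341 -> 41
FD 12.1: (-10.456,-0.188) -> (-1.324,7.75) [heading=41, draw]
FD 5.2: (-1.324,7.75) -> (2.601,11.162) [heading=41, draw]
Final: pos=(2.601,11.162), heading=41, 5 segment(s) drawn
Segments drawn: 5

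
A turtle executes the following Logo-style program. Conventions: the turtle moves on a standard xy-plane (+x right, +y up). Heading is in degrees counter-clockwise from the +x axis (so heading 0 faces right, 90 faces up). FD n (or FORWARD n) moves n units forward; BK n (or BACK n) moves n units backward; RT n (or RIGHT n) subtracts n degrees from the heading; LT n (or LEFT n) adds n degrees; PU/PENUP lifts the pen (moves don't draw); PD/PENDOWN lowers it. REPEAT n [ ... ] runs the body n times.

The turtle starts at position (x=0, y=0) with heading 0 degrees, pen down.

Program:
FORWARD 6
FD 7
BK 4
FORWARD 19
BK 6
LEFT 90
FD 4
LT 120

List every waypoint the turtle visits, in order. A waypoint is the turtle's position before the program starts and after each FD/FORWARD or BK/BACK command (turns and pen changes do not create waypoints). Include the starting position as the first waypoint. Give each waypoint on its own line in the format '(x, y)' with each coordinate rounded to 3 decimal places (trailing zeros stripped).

Answer: (0, 0)
(6, 0)
(13, 0)
(9, 0)
(28, 0)
(22, 0)
(22, 4)

Derivation:
Executing turtle program step by step:
Start: pos=(0,0), heading=0, pen down
FD 6: (0,0) -> (6,0) [heading=0, draw]
FD 7: (6,0) -> (13,0) [heading=0, draw]
BK 4: (13,0) -> (9,0) [heading=0, draw]
FD 19: (9,0) -> (28,0) [heading=0, draw]
BK 6: (28,0) -> (22,0) [heading=0, draw]
LT 90: heading 0 -> 90
FD 4: (22,0) -> (22,4) [heading=90, draw]
LT 120: heading 90 -> 210
Final: pos=(22,4), heading=210, 6 segment(s) drawn
Waypoints (7 total):
(0, 0)
(6, 0)
(13, 0)
(9, 0)
(28, 0)
(22, 0)
(22, 4)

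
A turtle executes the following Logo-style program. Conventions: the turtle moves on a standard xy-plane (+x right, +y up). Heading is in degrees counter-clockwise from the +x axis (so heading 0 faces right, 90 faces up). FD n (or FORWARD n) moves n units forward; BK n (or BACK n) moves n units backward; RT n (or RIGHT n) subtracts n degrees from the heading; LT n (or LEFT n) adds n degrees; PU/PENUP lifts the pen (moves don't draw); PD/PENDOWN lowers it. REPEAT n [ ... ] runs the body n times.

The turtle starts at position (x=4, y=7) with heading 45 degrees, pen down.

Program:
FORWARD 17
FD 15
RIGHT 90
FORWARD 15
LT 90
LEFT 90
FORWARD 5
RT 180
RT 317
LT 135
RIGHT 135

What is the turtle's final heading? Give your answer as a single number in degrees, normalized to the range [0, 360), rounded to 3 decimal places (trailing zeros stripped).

Answer: 358

Derivation:
Executing turtle program step by step:
Start: pos=(4,7), heading=45, pen down
FD 17: (4,7) -> (16.021,19.021) [heading=45, draw]
FD 15: (16.021,19.021) -> (26.627,29.627) [heading=45, draw]
RT 90: heading 45 -> 315
FD 15: (26.627,29.627) -> (37.234,19.021) [heading=315, draw]
LT 90: heading 315 -> 45
LT 90: heading 45 -> 135
FD 5: (37.234,19.021) -> (33.698,22.556) [heading=135, draw]
RT 180: heading 135 -> 315
RT 317: heading 315 -> 358
LT 135: heading 358 -> 133
RT 135: heading 133 -> 358
Final: pos=(33.698,22.556), heading=358, 4 segment(s) drawn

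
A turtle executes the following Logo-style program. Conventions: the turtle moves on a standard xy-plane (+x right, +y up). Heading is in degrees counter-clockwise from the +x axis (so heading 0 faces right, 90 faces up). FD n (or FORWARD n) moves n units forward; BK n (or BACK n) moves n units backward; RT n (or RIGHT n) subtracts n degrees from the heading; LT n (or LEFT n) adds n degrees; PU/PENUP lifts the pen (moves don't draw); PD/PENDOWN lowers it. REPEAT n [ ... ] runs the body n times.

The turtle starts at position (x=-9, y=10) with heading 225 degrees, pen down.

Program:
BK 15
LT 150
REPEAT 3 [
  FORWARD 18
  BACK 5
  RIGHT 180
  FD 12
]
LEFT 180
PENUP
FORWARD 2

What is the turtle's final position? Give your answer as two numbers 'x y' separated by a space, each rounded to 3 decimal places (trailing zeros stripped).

Answer: 4.504 21.383

Derivation:
Executing turtle program step by step:
Start: pos=(-9,10), heading=225, pen down
BK 15: (-9,10) -> (1.607,20.607) [heading=225, draw]
LT 150: heading 225 -> 15
REPEAT 3 [
  -- iteration 1/3 --
  FD 18: (1.607,20.607) -> (18.993,25.265) [heading=15, draw]
  BK 5: (18.993,25.265) -> (14.164,23.971) [heading=15, draw]
  RT 180: heading 15 -> 195
  FD 12: (14.164,23.971) -> (2.573,20.865) [heading=195, draw]
  -- iteration 2/3 --
  FD 18: (2.573,20.865) -> (-14.814,16.207) [heading=195, draw]
  BK 5: (-14.814,16.207) -> (-9.985,17.501) [heading=195, draw]
  RT 180: heading 195 -> 15
  FD 12: (-9.985,17.501) -> (1.607,20.607) [heading=15, draw]
  -- iteration 3/3 --
  FD 18: (1.607,20.607) -> (18.993,25.265) [heading=15, draw]
  BK 5: (18.993,25.265) -> (14.164,23.971) [heading=15, draw]
  RT 180: heading 15 -> 195
  FD 12: (14.164,23.971) -> (2.573,20.865) [heading=195, draw]
]
LT 180: heading 195 -> 15
PU: pen up
FD 2: (2.573,20.865) -> (4.504,21.383) [heading=15, move]
Final: pos=(4.504,21.383), heading=15, 10 segment(s) drawn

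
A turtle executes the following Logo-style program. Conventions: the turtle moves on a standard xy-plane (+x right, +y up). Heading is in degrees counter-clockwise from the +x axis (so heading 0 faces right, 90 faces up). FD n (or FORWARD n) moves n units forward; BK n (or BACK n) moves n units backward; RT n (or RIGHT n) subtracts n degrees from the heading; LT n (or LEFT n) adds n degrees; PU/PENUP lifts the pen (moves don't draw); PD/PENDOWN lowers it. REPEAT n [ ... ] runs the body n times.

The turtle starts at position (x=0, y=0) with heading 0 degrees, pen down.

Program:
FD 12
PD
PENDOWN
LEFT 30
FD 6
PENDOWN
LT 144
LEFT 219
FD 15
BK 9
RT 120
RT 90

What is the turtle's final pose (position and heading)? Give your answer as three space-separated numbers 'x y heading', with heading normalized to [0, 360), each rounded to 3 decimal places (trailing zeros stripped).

Executing turtle program step by step:
Start: pos=(0,0), heading=0, pen down
FD 12: (0,0) -> (12,0) [heading=0, draw]
PD: pen down
PD: pen down
LT 30: heading 0 -> 30
FD 6: (12,0) -> (17.196,3) [heading=30, draw]
PD: pen down
LT 144: heading 30 -> 174
LT 219: heading 174 -> 33
FD 15: (17.196,3) -> (29.776,11.17) [heading=33, draw]
BK 9: (29.776,11.17) -> (22.228,6.268) [heading=33, draw]
RT 120: heading 33 -> 273
RT 90: heading 273 -> 183
Final: pos=(22.228,6.268), heading=183, 4 segment(s) drawn

Answer: 22.228 6.268 183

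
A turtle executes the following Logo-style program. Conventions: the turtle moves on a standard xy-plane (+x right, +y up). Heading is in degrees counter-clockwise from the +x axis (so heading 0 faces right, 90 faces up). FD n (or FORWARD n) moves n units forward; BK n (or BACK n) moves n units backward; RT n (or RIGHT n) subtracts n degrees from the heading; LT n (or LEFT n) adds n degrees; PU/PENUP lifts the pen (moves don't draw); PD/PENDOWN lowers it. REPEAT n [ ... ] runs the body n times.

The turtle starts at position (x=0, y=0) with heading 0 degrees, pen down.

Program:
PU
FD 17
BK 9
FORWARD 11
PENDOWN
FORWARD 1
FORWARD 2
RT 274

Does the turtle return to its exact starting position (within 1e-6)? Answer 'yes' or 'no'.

Answer: no

Derivation:
Executing turtle program step by step:
Start: pos=(0,0), heading=0, pen down
PU: pen up
FD 17: (0,0) -> (17,0) [heading=0, move]
BK 9: (17,0) -> (8,0) [heading=0, move]
FD 11: (8,0) -> (19,0) [heading=0, move]
PD: pen down
FD 1: (19,0) -> (20,0) [heading=0, draw]
FD 2: (20,0) -> (22,0) [heading=0, draw]
RT 274: heading 0 -> 86
Final: pos=(22,0), heading=86, 2 segment(s) drawn

Start position: (0, 0)
Final position: (22, 0)
Distance = 22; >= 1e-6 -> NOT closed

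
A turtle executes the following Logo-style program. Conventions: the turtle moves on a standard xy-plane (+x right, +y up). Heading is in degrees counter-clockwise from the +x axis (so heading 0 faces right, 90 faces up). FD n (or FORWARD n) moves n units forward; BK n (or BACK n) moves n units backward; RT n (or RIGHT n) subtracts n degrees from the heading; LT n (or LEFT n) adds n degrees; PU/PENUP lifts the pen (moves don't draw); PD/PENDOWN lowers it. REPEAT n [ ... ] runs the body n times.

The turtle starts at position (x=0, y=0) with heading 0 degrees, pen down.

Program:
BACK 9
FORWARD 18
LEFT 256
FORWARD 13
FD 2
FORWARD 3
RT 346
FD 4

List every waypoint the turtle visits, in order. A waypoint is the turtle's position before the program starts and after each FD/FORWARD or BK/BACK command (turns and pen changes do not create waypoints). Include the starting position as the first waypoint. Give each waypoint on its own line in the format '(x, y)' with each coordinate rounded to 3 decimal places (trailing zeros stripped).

Answer: (0, 0)
(-9, 0)
(9, 0)
(5.855, -12.614)
(5.371, -14.554)
(4.645, -17.465)
(4.645, -21.465)

Derivation:
Executing turtle program step by step:
Start: pos=(0,0), heading=0, pen down
BK 9: (0,0) -> (-9,0) [heading=0, draw]
FD 18: (-9,0) -> (9,0) [heading=0, draw]
LT 256: heading 0 -> 256
FD 13: (9,0) -> (5.855,-12.614) [heading=256, draw]
FD 2: (5.855,-12.614) -> (5.371,-14.554) [heading=256, draw]
FD 3: (5.371,-14.554) -> (4.645,-17.465) [heading=256, draw]
RT 346: heading 256 -> 270
FD 4: (4.645,-17.465) -> (4.645,-21.465) [heading=270, draw]
Final: pos=(4.645,-21.465), heading=270, 6 segment(s) drawn
Waypoints (7 total):
(0, 0)
(-9, 0)
(9, 0)
(5.855, -12.614)
(5.371, -14.554)
(4.645, -17.465)
(4.645, -21.465)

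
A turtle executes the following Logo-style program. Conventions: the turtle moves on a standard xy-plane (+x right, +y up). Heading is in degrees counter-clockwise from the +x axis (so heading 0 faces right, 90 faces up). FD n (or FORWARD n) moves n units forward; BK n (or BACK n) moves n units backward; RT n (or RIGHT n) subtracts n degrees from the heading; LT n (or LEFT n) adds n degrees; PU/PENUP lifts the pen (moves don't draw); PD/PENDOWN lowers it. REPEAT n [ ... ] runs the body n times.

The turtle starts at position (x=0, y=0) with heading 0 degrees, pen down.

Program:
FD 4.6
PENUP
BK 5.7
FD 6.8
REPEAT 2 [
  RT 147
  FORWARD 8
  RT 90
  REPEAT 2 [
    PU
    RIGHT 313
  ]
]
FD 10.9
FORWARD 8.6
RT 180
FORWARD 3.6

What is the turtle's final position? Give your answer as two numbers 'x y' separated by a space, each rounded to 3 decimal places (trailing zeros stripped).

Executing turtle program step by step:
Start: pos=(0,0), heading=0, pen down
FD 4.6: (0,0) -> (4.6,0) [heading=0, draw]
PU: pen up
BK 5.7: (4.6,0) -> (-1.1,0) [heading=0, move]
FD 6.8: (-1.1,0) -> (5.7,0) [heading=0, move]
REPEAT 2 [
  -- iteration 1/2 --
  RT 147: heading 0 -> 213
  FD 8: (5.7,0) -> (-1.009,-4.357) [heading=213, move]
  RT 90: heading 213 -> 123
  REPEAT 2 [
    -- iteration 1/2 --
    PU: pen up
    RT 313: heading 123 -> 170
    -- iteration 2/2 --
    PU: pen up
    RT 313: heading 170 -> 217
  ]
  -- iteration 2/2 --
  RT 147: heading 217 -> 70
  FD 8: (-1.009,-4.357) -> (1.727,3.16) [heading=70, move]
  RT 90: heading 70 -> 340
  REPEAT 2 [
    -- iteration 1/2 --
    PU: pen up
    RT 313: heading 340 -> 27
    -- iteration 2/2 --
    PU: pen up
    RT 313: heading 27 -> 74
  ]
]
FD 10.9: (1.727,3.16) -> (4.731,13.638) [heading=74, move]
FD 8.6: (4.731,13.638) -> (7.102,21.905) [heading=74, move]
RT 180: heading 74 -> 254
FD 3.6: (7.102,21.905) -> (6.109,18.444) [heading=254, move]
Final: pos=(6.109,18.444), heading=254, 1 segment(s) drawn

Answer: 6.109 18.444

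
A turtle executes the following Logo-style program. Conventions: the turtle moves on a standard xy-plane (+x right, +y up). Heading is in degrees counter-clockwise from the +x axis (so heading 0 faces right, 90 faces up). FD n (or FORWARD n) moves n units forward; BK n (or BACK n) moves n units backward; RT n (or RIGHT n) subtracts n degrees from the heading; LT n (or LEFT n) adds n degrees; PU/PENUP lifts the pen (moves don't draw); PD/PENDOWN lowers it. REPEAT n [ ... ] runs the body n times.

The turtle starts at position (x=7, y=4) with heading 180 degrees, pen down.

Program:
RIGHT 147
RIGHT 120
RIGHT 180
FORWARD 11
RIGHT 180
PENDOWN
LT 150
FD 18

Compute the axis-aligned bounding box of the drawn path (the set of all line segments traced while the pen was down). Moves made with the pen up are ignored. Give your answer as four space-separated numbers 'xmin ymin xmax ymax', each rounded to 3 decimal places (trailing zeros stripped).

Executing turtle program step by step:
Start: pos=(7,4), heading=180, pen down
RT 147: heading 180 -> 33
RT 120: heading 33 -> 273
RT 180: heading 273 -> 93
FD 11: (7,4) -> (6.424,14.985) [heading=93, draw]
RT 180: heading 93 -> 273
PD: pen down
LT 150: heading 273 -> 63
FD 18: (6.424,14.985) -> (14.596,31.023) [heading=63, draw]
Final: pos=(14.596,31.023), heading=63, 2 segment(s) drawn

Segment endpoints: x in {6.424, 7, 14.596}, y in {4, 14.985, 31.023}
xmin=6.424, ymin=4, xmax=14.596, ymax=31.023

Answer: 6.424 4 14.596 31.023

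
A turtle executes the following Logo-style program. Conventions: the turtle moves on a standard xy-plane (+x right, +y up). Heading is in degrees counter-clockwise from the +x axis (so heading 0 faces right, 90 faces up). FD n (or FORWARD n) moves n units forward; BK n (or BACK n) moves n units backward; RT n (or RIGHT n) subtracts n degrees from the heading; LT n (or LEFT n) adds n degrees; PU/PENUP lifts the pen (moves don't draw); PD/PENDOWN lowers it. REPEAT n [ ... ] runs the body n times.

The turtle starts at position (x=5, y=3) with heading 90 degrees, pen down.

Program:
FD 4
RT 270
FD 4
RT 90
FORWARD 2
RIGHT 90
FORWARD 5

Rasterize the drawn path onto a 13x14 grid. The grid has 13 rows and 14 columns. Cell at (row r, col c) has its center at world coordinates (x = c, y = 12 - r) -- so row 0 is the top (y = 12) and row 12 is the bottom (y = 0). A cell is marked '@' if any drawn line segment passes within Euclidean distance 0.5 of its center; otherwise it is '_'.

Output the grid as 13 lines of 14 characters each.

Segment 0: (5,3) -> (5,7)
Segment 1: (5,7) -> (1,7)
Segment 2: (1,7) -> (1,9)
Segment 3: (1,9) -> (6,9)

Answer: ______________
______________
______________
_@@@@@@_______
_@____________
_@@@@@________
_____@________
_____@________
_____@________
_____@________
______________
______________
______________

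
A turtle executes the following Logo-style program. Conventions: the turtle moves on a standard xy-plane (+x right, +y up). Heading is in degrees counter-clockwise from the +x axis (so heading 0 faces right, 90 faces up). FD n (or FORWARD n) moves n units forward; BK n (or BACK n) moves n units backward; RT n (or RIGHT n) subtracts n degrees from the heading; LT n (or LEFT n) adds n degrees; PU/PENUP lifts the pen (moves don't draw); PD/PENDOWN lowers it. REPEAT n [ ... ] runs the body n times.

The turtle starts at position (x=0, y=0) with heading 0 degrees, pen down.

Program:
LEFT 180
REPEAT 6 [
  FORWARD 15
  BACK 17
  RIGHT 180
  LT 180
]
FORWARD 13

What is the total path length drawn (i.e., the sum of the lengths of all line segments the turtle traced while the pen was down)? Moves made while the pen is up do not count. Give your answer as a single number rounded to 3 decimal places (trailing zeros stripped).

Answer: 205

Derivation:
Executing turtle program step by step:
Start: pos=(0,0), heading=0, pen down
LT 180: heading 0 -> 180
REPEAT 6 [
  -- iteration 1/6 --
  FD 15: (0,0) -> (-15,0) [heading=180, draw]
  BK 17: (-15,0) -> (2,0) [heading=180, draw]
  RT 180: heading 180 -> 0
  LT 180: heading 0 -> 180
  -- iteration 2/6 --
  FD 15: (2,0) -> (-13,0) [heading=180, draw]
  BK 17: (-13,0) -> (4,0) [heading=180, draw]
  RT 180: heading 180 -> 0
  LT 180: heading 0 -> 180
  -- iteration 3/6 --
  FD 15: (4,0) -> (-11,0) [heading=180, draw]
  BK 17: (-11,0) -> (6,0) [heading=180, draw]
  RT 180: heading 180 -> 0
  LT 180: heading 0 -> 180
  -- iteration 4/6 --
  FD 15: (6,0) -> (-9,0) [heading=180, draw]
  BK 17: (-9,0) -> (8,0) [heading=180, draw]
  RT 180: heading 180 -> 0
  LT 180: heading 0 -> 180
  -- iteration 5/6 --
  FD 15: (8,0) -> (-7,0) [heading=180, draw]
  BK 17: (-7,0) -> (10,0) [heading=180, draw]
  RT 180: heading 180 -> 0
  LT 180: heading 0 -> 180
  -- iteration 6/6 --
  FD 15: (10,0) -> (-5,0) [heading=180, draw]
  BK 17: (-5,0) -> (12,0) [heading=180, draw]
  RT 180: heading 180 -> 0
  LT 180: heading 0 -> 180
]
FD 13: (12,0) -> (-1,0) [heading=180, draw]
Final: pos=(-1,0), heading=180, 13 segment(s) drawn

Segment lengths:
  seg 1: (0,0) -> (-15,0), length = 15
  seg 2: (-15,0) -> (2,0), length = 17
  seg 3: (2,0) -> (-13,0), length = 15
  seg 4: (-13,0) -> (4,0), length = 17
  seg 5: (4,0) -> (-11,0), length = 15
  seg 6: (-11,0) -> (6,0), length = 17
  seg 7: (6,0) -> (-9,0), length = 15
  seg 8: (-9,0) -> (8,0), length = 17
  seg 9: (8,0) -> (-7,0), length = 15
  seg 10: (-7,0) -> (10,0), length = 17
  seg 11: (10,0) -> (-5,0), length = 15
  seg 12: (-5,0) -> (12,0), length = 17
  seg 13: (12,0) -> (-1,0), length = 13
Total = 205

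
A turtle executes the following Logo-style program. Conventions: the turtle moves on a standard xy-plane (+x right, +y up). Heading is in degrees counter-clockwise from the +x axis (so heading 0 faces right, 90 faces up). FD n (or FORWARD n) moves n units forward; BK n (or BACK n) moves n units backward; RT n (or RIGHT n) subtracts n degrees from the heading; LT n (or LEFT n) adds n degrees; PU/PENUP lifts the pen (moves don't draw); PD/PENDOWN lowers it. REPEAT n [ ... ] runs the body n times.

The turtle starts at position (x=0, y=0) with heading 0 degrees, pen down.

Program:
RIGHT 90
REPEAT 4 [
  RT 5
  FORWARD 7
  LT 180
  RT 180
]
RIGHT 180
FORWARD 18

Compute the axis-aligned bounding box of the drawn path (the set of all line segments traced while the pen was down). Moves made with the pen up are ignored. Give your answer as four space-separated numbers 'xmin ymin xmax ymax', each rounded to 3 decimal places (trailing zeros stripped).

Executing turtle program step by step:
Start: pos=(0,0), heading=0, pen down
RT 90: heading 0 -> 270
REPEAT 4 [
  -- iteration 1/4 --
  RT 5: heading 270 -> 265
  FD 7: (0,0) -> (-0.61,-6.973) [heading=265, draw]
  LT 180: heading 265 -> 85
  RT 180: heading 85 -> 265
  -- iteration 2/4 --
  RT 5: heading 265 -> 260
  FD 7: (-0.61,-6.973) -> (-1.826,-13.867) [heading=260, draw]
  LT 180: heading 260 -> 80
  RT 180: heading 80 -> 260
  -- iteration 3/4 --
  RT 5: heading 260 -> 255
  FD 7: (-1.826,-13.867) -> (-3.637,-20.628) [heading=255, draw]
  LT 180: heading 255 -> 75
  RT 180: heading 75 -> 255
  -- iteration 4/4 --
  RT 5: heading 255 -> 250
  FD 7: (-3.637,-20.628) -> (-6.032,-27.206) [heading=250, draw]
  LT 180: heading 250 -> 70
  RT 180: heading 70 -> 250
]
RT 180: heading 250 -> 70
FD 18: (-6.032,-27.206) -> (0.125,-10.292) [heading=70, draw]
Final: pos=(0.125,-10.292), heading=70, 5 segment(s) drawn

Segment endpoints: x in {-6.032, -3.637, -1.826, -0.61, 0, 0.125}, y in {-27.206, -20.628, -13.867, -10.292, -6.973, 0}
xmin=-6.032, ymin=-27.206, xmax=0.125, ymax=0

Answer: -6.032 -27.206 0.125 0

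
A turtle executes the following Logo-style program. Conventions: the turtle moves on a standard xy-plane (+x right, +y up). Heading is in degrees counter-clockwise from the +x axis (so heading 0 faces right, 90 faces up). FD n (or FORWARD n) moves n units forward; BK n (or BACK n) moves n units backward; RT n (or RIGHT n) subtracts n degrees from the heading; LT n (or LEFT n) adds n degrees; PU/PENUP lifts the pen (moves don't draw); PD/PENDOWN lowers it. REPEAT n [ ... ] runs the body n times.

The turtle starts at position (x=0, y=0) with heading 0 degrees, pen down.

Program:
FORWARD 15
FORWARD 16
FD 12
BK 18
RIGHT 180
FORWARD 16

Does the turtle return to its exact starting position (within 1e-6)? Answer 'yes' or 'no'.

Executing turtle program step by step:
Start: pos=(0,0), heading=0, pen down
FD 15: (0,0) -> (15,0) [heading=0, draw]
FD 16: (15,0) -> (31,0) [heading=0, draw]
FD 12: (31,0) -> (43,0) [heading=0, draw]
BK 18: (43,0) -> (25,0) [heading=0, draw]
RT 180: heading 0 -> 180
FD 16: (25,0) -> (9,0) [heading=180, draw]
Final: pos=(9,0), heading=180, 5 segment(s) drawn

Start position: (0, 0)
Final position: (9, 0)
Distance = 9; >= 1e-6 -> NOT closed

Answer: no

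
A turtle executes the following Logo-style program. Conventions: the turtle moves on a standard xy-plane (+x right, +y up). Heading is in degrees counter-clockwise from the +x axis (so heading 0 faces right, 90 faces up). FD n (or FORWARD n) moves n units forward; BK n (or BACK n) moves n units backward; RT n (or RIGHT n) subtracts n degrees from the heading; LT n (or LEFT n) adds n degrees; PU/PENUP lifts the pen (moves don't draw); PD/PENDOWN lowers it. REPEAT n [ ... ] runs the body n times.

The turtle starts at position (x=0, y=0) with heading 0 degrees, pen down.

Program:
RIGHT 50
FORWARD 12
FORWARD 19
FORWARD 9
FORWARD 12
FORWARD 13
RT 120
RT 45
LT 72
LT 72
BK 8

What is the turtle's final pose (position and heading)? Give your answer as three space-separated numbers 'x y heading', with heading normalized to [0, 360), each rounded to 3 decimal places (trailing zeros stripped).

Executing turtle program step by step:
Start: pos=(0,0), heading=0, pen down
RT 50: heading 0 -> 310
FD 12: (0,0) -> (7.713,-9.193) [heading=310, draw]
FD 19: (7.713,-9.193) -> (19.926,-23.747) [heading=310, draw]
FD 9: (19.926,-23.747) -> (25.712,-30.642) [heading=310, draw]
FD 12: (25.712,-30.642) -> (33.425,-39.834) [heading=310, draw]
FD 13: (33.425,-39.834) -> (41.781,-49.793) [heading=310, draw]
RT 120: heading 310 -> 190
RT 45: heading 190 -> 145
LT 72: heading 145 -> 217
LT 72: heading 217 -> 289
BK 8: (41.781,-49.793) -> (39.177,-42.229) [heading=289, draw]
Final: pos=(39.177,-42.229), heading=289, 6 segment(s) drawn

Answer: 39.177 -42.229 289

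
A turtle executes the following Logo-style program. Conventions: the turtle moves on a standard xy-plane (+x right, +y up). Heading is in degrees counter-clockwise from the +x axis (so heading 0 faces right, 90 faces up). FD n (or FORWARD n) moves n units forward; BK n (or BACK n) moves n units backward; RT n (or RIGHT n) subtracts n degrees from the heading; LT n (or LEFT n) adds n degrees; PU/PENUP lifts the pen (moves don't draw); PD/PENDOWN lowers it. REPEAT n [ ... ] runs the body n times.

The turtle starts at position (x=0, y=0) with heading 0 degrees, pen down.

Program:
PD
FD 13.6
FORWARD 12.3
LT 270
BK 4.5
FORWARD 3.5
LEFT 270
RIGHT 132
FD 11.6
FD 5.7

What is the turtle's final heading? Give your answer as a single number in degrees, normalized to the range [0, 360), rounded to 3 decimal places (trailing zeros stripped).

Executing turtle program step by step:
Start: pos=(0,0), heading=0, pen down
PD: pen down
FD 13.6: (0,0) -> (13.6,0) [heading=0, draw]
FD 12.3: (13.6,0) -> (25.9,0) [heading=0, draw]
LT 270: heading 0 -> 270
BK 4.5: (25.9,0) -> (25.9,4.5) [heading=270, draw]
FD 3.5: (25.9,4.5) -> (25.9,1) [heading=270, draw]
LT 270: heading 270 -> 180
RT 132: heading 180 -> 48
FD 11.6: (25.9,1) -> (33.662,9.62) [heading=48, draw]
FD 5.7: (33.662,9.62) -> (37.476,13.856) [heading=48, draw]
Final: pos=(37.476,13.856), heading=48, 6 segment(s) drawn

Answer: 48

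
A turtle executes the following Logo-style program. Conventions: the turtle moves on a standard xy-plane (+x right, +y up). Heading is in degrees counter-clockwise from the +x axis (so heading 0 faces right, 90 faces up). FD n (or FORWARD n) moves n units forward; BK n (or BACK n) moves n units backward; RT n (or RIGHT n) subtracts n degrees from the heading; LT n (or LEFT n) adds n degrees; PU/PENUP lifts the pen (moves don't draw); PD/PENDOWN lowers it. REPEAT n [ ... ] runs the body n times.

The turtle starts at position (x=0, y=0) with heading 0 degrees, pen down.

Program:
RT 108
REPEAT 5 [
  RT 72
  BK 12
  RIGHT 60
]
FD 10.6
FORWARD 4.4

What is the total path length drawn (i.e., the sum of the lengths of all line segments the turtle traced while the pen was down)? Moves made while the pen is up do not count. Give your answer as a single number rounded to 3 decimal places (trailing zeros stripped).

Answer: 75

Derivation:
Executing turtle program step by step:
Start: pos=(0,0), heading=0, pen down
RT 108: heading 0 -> 252
REPEAT 5 [
  -- iteration 1/5 --
  RT 72: heading 252 -> 180
  BK 12: (0,0) -> (12,0) [heading=180, draw]
  RT 60: heading 180 -> 120
  -- iteration 2/5 --
  RT 72: heading 120 -> 48
  BK 12: (12,0) -> (3.97,-8.918) [heading=48, draw]
  RT 60: heading 48 -> 348
  -- iteration 3/5 --
  RT 72: heading 348 -> 276
  BK 12: (3.97,-8.918) -> (2.716,3.017) [heading=276, draw]
  RT 60: heading 276 -> 216
  -- iteration 4/5 --
  RT 72: heading 216 -> 144
  BK 12: (2.716,3.017) -> (12.424,-4.037) [heading=144, draw]
  RT 60: heading 144 -> 84
  -- iteration 5/5 --
  RT 72: heading 84 -> 12
  BK 12: (12.424,-4.037) -> (0.687,-6.532) [heading=12, draw]
  RT 60: heading 12 -> 312
]
FD 10.6: (0.687,-6.532) -> (7.779,-14.409) [heading=312, draw]
FD 4.4: (7.779,-14.409) -> (10.723,-17.679) [heading=312, draw]
Final: pos=(10.723,-17.679), heading=312, 7 segment(s) drawn

Segment lengths:
  seg 1: (0,0) -> (12,0), length = 12
  seg 2: (12,0) -> (3.97,-8.918), length = 12
  seg 3: (3.97,-8.918) -> (2.716,3.017), length = 12
  seg 4: (2.716,3.017) -> (12.424,-4.037), length = 12
  seg 5: (12.424,-4.037) -> (0.687,-6.532), length = 12
  seg 6: (0.687,-6.532) -> (7.779,-14.409), length = 10.6
  seg 7: (7.779,-14.409) -> (10.723,-17.679), length = 4.4
Total = 75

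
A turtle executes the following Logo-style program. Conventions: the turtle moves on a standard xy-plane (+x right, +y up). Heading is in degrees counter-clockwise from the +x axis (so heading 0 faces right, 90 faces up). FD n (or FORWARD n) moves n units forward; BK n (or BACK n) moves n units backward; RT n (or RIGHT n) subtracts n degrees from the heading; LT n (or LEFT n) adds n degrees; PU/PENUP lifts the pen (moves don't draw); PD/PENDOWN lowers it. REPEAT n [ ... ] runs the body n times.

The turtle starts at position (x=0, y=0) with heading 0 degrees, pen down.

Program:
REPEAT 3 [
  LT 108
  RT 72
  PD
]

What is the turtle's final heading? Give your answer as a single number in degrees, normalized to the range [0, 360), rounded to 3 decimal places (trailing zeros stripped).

Executing turtle program step by step:
Start: pos=(0,0), heading=0, pen down
REPEAT 3 [
  -- iteration 1/3 --
  LT 108: heading 0 -> 108
  RT 72: heading 108 -> 36
  PD: pen down
  -- iteration 2/3 --
  LT 108: heading 36 -> 144
  RT 72: heading 144 -> 72
  PD: pen down
  -- iteration 3/3 --
  LT 108: heading 72 -> 180
  RT 72: heading 180 -> 108
  PD: pen down
]
Final: pos=(0,0), heading=108, 0 segment(s) drawn

Answer: 108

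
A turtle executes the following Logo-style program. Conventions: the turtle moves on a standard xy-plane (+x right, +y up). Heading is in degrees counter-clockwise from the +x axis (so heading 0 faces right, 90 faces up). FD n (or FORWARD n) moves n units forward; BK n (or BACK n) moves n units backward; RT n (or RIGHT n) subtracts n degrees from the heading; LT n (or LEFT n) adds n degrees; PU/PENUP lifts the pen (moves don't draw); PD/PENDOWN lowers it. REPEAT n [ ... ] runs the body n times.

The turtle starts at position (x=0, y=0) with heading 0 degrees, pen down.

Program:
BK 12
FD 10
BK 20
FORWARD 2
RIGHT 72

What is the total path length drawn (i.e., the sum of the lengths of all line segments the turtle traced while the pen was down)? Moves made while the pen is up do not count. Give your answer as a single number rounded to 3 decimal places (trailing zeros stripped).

Executing turtle program step by step:
Start: pos=(0,0), heading=0, pen down
BK 12: (0,0) -> (-12,0) [heading=0, draw]
FD 10: (-12,0) -> (-2,0) [heading=0, draw]
BK 20: (-2,0) -> (-22,0) [heading=0, draw]
FD 2: (-22,0) -> (-20,0) [heading=0, draw]
RT 72: heading 0 -> 288
Final: pos=(-20,0), heading=288, 4 segment(s) drawn

Segment lengths:
  seg 1: (0,0) -> (-12,0), length = 12
  seg 2: (-12,0) -> (-2,0), length = 10
  seg 3: (-2,0) -> (-22,0), length = 20
  seg 4: (-22,0) -> (-20,0), length = 2
Total = 44

Answer: 44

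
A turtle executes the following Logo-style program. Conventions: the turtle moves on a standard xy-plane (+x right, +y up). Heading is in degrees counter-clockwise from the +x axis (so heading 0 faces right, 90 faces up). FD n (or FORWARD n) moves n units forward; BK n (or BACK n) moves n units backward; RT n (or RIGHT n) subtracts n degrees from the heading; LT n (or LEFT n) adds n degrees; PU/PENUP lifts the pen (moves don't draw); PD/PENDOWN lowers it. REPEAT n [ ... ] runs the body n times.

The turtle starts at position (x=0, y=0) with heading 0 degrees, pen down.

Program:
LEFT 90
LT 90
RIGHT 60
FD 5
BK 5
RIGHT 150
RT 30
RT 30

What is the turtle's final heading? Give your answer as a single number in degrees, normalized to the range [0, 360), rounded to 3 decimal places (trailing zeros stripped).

Executing turtle program step by step:
Start: pos=(0,0), heading=0, pen down
LT 90: heading 0 -> 90
LT 90: heading 90 -> 180
RT 60: heading 180 -> 120
FD 5: (0,0) -> (-2.5,4.33) [heading=120, draw]
BK 5: (-2.5,4.33) -> (0,0) [heading=120, draw]
RT 150: heading 120 -> 330
RT 30: heading 330 -> 300
RT 30: heading 300 -> 270
Final: pos=(0,0), heading=270, 2 segment(s) drawn

Answer: 270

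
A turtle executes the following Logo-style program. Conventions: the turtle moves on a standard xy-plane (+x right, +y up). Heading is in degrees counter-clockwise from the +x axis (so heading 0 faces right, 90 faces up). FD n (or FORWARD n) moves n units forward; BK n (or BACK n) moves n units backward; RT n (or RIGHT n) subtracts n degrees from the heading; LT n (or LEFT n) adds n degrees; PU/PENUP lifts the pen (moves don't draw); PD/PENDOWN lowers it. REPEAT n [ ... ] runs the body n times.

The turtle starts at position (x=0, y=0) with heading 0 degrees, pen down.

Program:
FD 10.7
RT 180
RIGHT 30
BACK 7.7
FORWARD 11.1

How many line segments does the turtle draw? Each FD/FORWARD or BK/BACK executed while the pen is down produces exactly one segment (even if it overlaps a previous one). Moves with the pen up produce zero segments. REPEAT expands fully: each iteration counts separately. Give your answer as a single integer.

Answer: 3

Derivation:
Executing turtle program step by step:
Start: pos=(0,0), heading=0, pen down
FD 10.7: (0,0) -> (10.7,0) [heading=0, draw]
RT 180: heading 0 -> 180
RT 30: heading 180 -> 150
BK 7.7: (10.7,0) -> (17.368,-3.85) [heading=150, draw]
FD 11.1: (17.368,-3.85) -> (7.756,1.7) [heading=150, draw]
Final: pos=(7.756,1.7), heading=150, 3 segment(s) drawn
Segments drawn: 3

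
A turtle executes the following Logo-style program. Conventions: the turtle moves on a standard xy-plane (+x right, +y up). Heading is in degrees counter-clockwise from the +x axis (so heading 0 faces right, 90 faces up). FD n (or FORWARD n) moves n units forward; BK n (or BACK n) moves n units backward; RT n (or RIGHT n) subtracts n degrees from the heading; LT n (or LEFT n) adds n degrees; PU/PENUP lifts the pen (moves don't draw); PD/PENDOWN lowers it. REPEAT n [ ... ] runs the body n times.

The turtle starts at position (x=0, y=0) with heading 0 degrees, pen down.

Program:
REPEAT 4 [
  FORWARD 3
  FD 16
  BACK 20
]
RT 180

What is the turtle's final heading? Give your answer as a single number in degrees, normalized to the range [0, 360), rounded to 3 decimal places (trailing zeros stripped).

Executing turtle program step by step:
Start: pos=(0,0), heading=0, pen down
REPEAT 4 [
  -- iteration 1/4 --
  FD 3: (0,0) -> (3,0) [heading=0, draw]
  FD 16: (3,0) -> (19,0) [heading=0, draw]
  BK 20: (19,0) -> (-1,0) [heading=0, draw]
  -- iteration 2/4 --
  FD 3: (-1,0) -> (2,0) [heading=0, draw]
  FD 16: (2,0) -> (18,0) [heading=0, draw]
  BK 20: (18,0) -> (-2,0) [heading=0, draw]
  -- iteration 3/4 --
  FD 3: (-2,0) -> (1,0) [heading=0, draw]
  FD 16: (1,0) -> (17,0) [heading=0, draw]
  BK 20: (17,0) -> (-3,0) [heading=0, draw]
  -- iteration 4/4 --
  FD 3: (-3,0) -> (0,0) [heading=0, draw]
  FD 16: (0,0) -> (16,0) [heading=0, draw]
  BK 20: (16,0) -> (-4,0) [heading=0, draw]
]
RT 180: heading 0 -> 180
Final: pos=(-4,0), heading=180, 12 segment(s) drawn

Answer: 180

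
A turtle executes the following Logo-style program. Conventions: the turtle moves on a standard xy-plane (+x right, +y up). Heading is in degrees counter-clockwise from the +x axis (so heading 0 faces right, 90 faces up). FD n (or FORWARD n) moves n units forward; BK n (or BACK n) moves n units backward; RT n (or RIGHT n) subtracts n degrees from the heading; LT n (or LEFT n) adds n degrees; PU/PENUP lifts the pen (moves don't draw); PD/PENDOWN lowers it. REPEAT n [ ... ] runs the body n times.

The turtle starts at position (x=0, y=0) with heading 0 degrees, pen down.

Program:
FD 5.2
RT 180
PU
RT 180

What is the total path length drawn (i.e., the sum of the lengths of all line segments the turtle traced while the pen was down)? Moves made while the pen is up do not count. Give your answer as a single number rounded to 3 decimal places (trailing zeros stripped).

Answer: 5.2

Derivation:
Executing turtle program step by step:
Start: pos=(0,0), heading=0, pen down
FD 5.2: (0,0) -> (5.2,0) [heading=0, draw]
RT 180: heading 0 -> 180
PU: pen up
RT 180: heading 180 -> 0
Final: pos=(5.2,0), heading=0, 1 segment(s) drawn

Segment lengths:
  seg 1: (0,0) -> (5.2,0), length = 5.2
Total = 5.2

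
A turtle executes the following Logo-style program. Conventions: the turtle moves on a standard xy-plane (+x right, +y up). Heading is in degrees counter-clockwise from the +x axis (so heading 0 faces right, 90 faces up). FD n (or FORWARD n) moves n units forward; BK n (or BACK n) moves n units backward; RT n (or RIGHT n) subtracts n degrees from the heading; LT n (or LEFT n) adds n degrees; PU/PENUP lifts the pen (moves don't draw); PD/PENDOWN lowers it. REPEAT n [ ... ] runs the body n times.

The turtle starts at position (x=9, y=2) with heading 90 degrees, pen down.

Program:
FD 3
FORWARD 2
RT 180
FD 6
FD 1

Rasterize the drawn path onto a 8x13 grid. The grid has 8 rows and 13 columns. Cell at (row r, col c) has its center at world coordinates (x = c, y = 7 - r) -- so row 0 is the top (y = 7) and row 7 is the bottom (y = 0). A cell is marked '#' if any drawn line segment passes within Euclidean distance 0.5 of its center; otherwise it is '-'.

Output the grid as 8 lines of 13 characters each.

Segment 0: (9,2) -> (9,5)
Segment 1: (9,5) -> (9,7)
Segment 2: (9,7) -> (9,1)
Segment 3: (9,1) -> (9,0)

Answer: ---------#---
---------#---
---------#---
---------#---
---------#---
---------#---
---------#---
---------#---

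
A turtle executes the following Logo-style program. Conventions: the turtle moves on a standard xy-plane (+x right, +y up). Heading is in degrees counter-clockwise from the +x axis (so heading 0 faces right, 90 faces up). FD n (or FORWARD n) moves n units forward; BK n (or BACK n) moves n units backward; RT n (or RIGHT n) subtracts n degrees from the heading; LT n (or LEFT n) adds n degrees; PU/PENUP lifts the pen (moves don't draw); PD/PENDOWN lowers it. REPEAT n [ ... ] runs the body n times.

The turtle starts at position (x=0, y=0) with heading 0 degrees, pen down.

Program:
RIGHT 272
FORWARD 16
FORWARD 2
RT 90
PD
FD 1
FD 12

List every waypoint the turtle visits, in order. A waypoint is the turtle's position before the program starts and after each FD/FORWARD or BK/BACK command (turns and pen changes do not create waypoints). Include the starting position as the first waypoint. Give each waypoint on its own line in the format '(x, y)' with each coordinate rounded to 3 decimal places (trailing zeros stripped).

Answer: (0, 0)
(0.558, 15.99)
(0.628, 17.989)
(1.628, 17.954)
(13.62, 17.535)

Derivation:
Executing turtle program step by step:
Start: pos=(0,0), heading=0, pen down
RT 272: heading 0 -> 88
FD 16: (0,0) -> (0.558,15.99) [heading=88, draw]
FD 2: (0.558,15.99) -> (0.628,17.989) [heading=88, draw]
RT 90: heading 88 -> 358
PD: pen down
FD 1: (0.628,17.989) -> (1.628,17.954) [heading=358, draw]
FD 12: (1.628,17.954) -> (13.62,17.535) [heading=358, draw]
Final: pos=(13.62,17.535), heading=358, 4 segment(s) drawn
Waypoints (5 total):
(0, 0)
(0.558, 15.99)
(0.628, 17.989)
(1.628, 17.954)
(13.62, 17.535)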